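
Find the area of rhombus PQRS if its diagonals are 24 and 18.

Area of a rhombus = (d1 * d2) / 2
Area = (24 * 18) / 2
Area = 432 / 2
Area = 216

216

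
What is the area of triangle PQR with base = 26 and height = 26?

Area = (1/2)(26)(26) = 338

338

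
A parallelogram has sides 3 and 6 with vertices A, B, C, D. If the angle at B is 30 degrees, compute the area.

Area = 3 * 6 * sin(30°) = 18 * 1/2 = 9

9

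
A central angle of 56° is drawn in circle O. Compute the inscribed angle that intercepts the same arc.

Inscribed angle = 56° / 2 = 28° (inscribed angle theorem).

28°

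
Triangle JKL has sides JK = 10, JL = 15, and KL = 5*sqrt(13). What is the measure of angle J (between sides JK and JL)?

When all three sides of a triangle are known, the law of cosines can be rearranged to find any angle.
cos(C) = (a² + b² - c²) / (2ab) gives cos(J) = 0.
Taking the inverse cosine: J = 90°.

90°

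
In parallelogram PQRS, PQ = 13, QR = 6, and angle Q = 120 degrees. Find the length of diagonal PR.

The diagonal of a parallelogram can be found by treating two adjacent sides and the diagonal as a triangle.
Applying the law of cosines with sides 13, 6 and included angle 120°:
d^2 = 169 + 36 - 156*cos(120°) = 283
d = sqrt(283)

sqrt(283)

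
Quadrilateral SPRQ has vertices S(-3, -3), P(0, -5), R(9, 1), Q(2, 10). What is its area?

Shoelace: sum of cross terms = 172, Area = (1/2)|172| = 86

86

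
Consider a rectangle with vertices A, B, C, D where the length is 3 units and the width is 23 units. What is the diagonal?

Using the Pythagorean theorem:
d² = 3² + 23² = 9 + 529 = 538
d = sqrt(538)

sqrt(538)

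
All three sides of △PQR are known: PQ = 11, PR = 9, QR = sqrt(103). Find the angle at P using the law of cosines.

By the inverse law of cosines: cos(P) = (PQ² + PR² - QR²) / (2 × PQ × PR)
cos(P) = (11² + 9² - (sqrt(103))²) / (2 × 11 × 9)
cos(P) = (121 + 81 - (103)) / 198
cos(P) = 1/2
P = arccos(1/2) = 60°

60°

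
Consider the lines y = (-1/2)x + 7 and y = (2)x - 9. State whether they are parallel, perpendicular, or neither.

Slope of line 1: m1 = -1/2
Slope of line 2: m2 = 2
m1 * m2 = (-1/2) * (2) = -1 = -1, so the lines are perpendicular.

Perpendicular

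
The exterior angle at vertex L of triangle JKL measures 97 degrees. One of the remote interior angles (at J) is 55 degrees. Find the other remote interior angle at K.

The exterior angle theorem states that an exterior angle equals the sum of the two non-adjacent interior angles.
So 97 = 55 + angle K, which gives angle K = 97 - 55 = 42 degrees.

42 degrees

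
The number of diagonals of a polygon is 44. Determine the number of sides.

Using d = n(n - 3)/2, we solve 44 = n(n - 3)/2.
So n(n - 3) = 88.
Testing n = 11: 11 * 8 = 88 = 88. Correct.
The polygon has 11 sides.

11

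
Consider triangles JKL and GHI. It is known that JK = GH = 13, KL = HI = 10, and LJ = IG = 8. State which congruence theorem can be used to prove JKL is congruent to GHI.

The given information provides:
JK = GH = 13, KL = HI = 10, and LJ = IG = 8
This matches the SSS congruence theorem.
All three pairs of corresponding sides are equal (Side-Side-Side).

SSS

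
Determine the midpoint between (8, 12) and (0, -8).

The midpoint is the average of the coordinates:
x: (8 + 0)/2 = 4
y: (12 + -8)/2 = 2
Midpoint = (4, 2)

(4, 2)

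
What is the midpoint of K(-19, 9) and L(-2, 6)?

The midpoint is the average of the coordinates:
x: (-19 + -2)/2 = -21/2
y: (9 + 6)/2 = 15/2
Midpoint = (-21/2, 15/2)

(-21/2, 15/2)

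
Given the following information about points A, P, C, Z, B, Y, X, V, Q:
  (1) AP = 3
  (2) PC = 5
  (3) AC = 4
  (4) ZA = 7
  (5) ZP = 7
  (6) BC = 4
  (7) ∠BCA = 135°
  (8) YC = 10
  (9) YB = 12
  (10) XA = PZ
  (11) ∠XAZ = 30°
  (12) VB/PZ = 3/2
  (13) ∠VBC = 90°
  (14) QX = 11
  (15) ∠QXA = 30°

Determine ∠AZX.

From the given relations: XA = PZ = 7.
Step 1: By the law of cosines on triangle ZAX: ZX² = 7² + 7² − 2·7·7·cos(30°) = 13.13, so ZX ≈ 3.62.
Step 2: By the inverse law of cosines on triangle AZX: cos(∠AZX) = (7² + 3.62² − 7²) / (2·7·3.62) = 13.13/50.73 = 0.2588, so ∠AZX = 75°.

Therefore, the measure of angle ∠AZX = 75°.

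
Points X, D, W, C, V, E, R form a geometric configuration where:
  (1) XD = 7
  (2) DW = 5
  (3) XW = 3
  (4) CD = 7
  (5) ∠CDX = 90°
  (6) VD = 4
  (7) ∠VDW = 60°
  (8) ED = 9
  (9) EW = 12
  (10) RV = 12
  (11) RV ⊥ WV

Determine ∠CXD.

Step 1: By the law of cosines on triangle XDC: XC² = 7² + 7² − 2·7·7·cos(90°) = 98, so XC = 7·√2.
Step 2: By the inverse law of cosines on triangle CXD: cos(∠CXD) = ((7·√2)² + 7² − 7²) / (2·7·√2·7) = 98/138.59 = 0.7071, so ∠CXD = 45°.

Therefore, the measure of angle ∠CXD = 45°.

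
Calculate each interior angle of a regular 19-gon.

Each interior angle of a regular n-gon is (n - 2) * 180 / n.
For n = 19: (19 - 2) * 180 / 19 = 3060/19 = 3060/19 degrees.

3060/19 degrees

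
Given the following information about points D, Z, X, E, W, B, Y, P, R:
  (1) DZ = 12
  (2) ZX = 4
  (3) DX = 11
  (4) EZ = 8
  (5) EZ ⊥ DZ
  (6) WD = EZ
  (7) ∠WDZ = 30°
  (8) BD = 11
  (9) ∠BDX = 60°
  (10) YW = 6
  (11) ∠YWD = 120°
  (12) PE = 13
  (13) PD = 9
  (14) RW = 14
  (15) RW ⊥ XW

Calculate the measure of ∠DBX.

Step 1: By the law of cosines on triangle BDX: BX² = 11² + 11² − 2·11·11·cos(60°) = 121, so BX = 11.
Step 2: By the inverse law of cosines on triangle DBX: cos(∠DBX) = (11² + 11² − 11²) / (2·11·11) = 121/242 = 0.5, so ∠DBX = 60°.

Therefore, the measure of angle ∠DBX = 60°.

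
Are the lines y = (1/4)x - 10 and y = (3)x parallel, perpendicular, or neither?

Slope of line 1: m1 = 1/4
Slope of line 2: m2 = 3
For parallel lines we need equal slopes: 1/4 != 3.
For perpendicular lines we need m1*m2 = -1: (1/4)(3) = 3/4 != -1.
Since neither condition holds, the lines are neither parallel nor perpendicular.

Neither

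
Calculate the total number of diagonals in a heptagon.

The number of diagonals in an n-gon is n(n - 3)/2.
For n = 7: 7(7 - 3)/2 = 7 × 4 / 2 = 14.

14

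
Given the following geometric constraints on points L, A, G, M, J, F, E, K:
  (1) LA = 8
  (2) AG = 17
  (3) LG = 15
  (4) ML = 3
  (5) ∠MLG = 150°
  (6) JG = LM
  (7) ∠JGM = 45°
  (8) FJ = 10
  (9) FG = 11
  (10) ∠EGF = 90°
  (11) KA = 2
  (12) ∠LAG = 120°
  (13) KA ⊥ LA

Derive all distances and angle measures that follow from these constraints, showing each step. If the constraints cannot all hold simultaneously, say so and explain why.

These constraints are not satisfiable: (1), (2) and (3) fix all three sides of triangle LAG, so by the law of cosines cos(∠LAG) = (8² + 17² − 15²) / (2·8·17) = 0.4706, i.e. ∠LAG ≈ 61.93°, which contradicts (12) ∠LAG = 120°. No planar figure meets all of them, so nothing further can be derived.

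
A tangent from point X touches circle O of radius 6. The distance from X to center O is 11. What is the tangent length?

The tangent, radius, and line from the external point to the center form a right triangle.
The right angle is where the tangent meets the radius.
By the Pythagorean theorem: tangent² + 6² = 11²
tangent² = 121 - 36 = 85
tangent = sqrt(85)

sqrt(85)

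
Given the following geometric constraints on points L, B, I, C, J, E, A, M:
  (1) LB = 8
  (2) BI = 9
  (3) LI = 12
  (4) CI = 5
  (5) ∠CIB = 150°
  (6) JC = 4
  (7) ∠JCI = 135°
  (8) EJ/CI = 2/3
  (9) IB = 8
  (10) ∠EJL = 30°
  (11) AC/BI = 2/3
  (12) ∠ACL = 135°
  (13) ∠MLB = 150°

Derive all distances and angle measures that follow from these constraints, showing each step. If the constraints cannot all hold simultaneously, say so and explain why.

These constraints are not satisfiable: (2) BI = 9 and (9) IB = 8 assign two different lengths to the same segment. No planar figure meets all of them, so nothing further can be derived.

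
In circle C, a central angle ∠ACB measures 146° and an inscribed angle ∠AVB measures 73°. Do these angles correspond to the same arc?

By the inscribed angle theorem, if both angles subtend the same arc, the inscribed angle must be half the central angle.
Half of 146° = 73°, which equals the given inscribed angle of 73°.
Therefore, yes, they correspond to the same arc.

Yes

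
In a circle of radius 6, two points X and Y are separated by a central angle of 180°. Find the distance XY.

Chord length = 2r sin(θ/2)
= 2 × 6 × sin(180°/2)
= 2 × 6 × sin(90°)
= 12

12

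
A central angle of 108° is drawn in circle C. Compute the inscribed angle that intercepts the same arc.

Inscribed angle = 108° / 2 = 54° (inscribed angle theorem).

54°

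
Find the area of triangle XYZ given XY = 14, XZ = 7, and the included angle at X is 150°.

Area = (1/2) * XY * XZ * sin(X)
Area = (1/2) * 14 * 7 * sin(150°)
Area = (1/2) * 14 * 7 * 1/2
Area = 49/2

49/2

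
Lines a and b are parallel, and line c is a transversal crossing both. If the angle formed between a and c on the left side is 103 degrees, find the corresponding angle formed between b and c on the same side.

Corresponding angles formed by parallel lines and a transversal are equal.
The given angle is 103 degrees.
The corresponding angle = 103 degrees.

103 degrees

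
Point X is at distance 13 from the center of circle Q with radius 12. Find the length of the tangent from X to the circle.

Let T be the point of tangency. Then QT ⊥ XT (radius ⊥ tangent).
In right triangle QTX: QX² = QT² + XT²
13² = 12² + XT²
XT² = 25, XT = 5

5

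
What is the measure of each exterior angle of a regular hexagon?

Each exterior angle of a regular n-gon is 360 / n.
For n = 6: 360 / 6 = 60 degrees.

60 degrees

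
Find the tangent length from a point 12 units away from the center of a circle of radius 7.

Let T be the point of tangency. Then CT ⊥ PT (radius ⊥ tangent).
In right triangle CTP: CP² = CT² + PT²
12² = 7² + PT²
PT² = 95, PT = sqrt(95)

sqrt(95)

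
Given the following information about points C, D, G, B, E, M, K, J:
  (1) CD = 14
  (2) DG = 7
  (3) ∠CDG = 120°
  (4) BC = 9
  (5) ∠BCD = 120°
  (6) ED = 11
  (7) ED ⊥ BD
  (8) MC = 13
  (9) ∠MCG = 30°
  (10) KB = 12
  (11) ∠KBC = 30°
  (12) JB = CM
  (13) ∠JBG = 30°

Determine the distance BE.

Step 1: By the law of cosines on triangle BCD: BD² = 9² + 14² − 2·9·14·cos(120°) = 403, so BD ≈ 20.07.
Step 2: By the law of cosines on triangle BDE: BE² = 20.07² + 11² − 2·20.07·11·cos(90°) = 524, so BE = 2·√131.

Therefore, the length of BE = 2·√131.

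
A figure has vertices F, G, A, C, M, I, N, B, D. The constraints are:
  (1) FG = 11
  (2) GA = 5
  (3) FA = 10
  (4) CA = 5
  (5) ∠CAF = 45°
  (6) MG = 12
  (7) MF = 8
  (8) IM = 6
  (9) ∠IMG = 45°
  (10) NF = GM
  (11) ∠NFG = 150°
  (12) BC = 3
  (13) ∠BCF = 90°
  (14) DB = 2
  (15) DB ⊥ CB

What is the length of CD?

Step 1: By the law of cosines on triangle CBD: CD² = 3² + 2² − 2·3·2·cos(90°) = 13, so CD = √13.

Therefore, the length of CD = √13.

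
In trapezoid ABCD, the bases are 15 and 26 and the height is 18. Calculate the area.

Area = (15 + 26) * 18 / 2 = 738 / 2 = 369

369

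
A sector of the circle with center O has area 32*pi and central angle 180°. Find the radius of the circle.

Sector area A = πr² × θ/360, so r² = 360A / (πθ).
r² = 360 × 32*pi / (π × 180)
r² = 64
r = 8

8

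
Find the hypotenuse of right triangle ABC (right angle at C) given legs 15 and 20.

AB = sqrt(15^2 + 20^2) = sqrt(625) = 25

25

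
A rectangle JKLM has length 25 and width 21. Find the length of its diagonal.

d = sqrt(25^2 + 21^2) = sqrt(1066)

sqrt(1066)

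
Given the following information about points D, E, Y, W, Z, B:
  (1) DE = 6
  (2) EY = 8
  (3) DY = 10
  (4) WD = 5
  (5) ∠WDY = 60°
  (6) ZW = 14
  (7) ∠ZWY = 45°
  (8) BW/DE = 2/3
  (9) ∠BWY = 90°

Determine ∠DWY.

Step 1: By the law of cosines on triangle WDY: WY² = 5² + 10² − 2·5·10·cos(60°) = 75, so WY = 5·√3.
Step 2: By the inverse law of cosines on triangle DWY: cos(∠DWY) = (5² + (5·√3)² − 10²) / (2·5·5·√3) = 0/86.6 = 0, so ∠DWY = 90°.

Therefore, the measure of angle ∠DWY = 90°.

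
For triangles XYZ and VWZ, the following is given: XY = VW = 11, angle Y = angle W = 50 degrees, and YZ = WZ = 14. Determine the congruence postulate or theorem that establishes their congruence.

Consider the given information: XY = VW = 11, angle Y = angle W = 50 degrees, and YZ = WZ = 14
This is not SSS or AAS: SSS requires all three pairs of sides, but we don't have that. AAS requires two angles and a non-included side.
The correct criterion is SAS. Two pairs of corresponding sides and the included angle are equal (Side-Angle-Side).

SAS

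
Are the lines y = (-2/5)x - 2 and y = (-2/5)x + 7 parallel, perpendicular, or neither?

Slope of line 1: m1 = -2/5
Slope of line 2: m2 = -2/5
Since m1 = m2 = -2/5, the lines are parallel.

Parallel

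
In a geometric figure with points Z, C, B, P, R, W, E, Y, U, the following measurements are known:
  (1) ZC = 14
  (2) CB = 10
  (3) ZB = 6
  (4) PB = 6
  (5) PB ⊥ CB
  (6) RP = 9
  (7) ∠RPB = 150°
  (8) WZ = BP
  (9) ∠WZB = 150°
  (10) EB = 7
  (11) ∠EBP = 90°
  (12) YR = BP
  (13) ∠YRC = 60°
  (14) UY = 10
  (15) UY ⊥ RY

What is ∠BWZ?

From the given relations: WZ = BP = 6.
Step 1: By the law of cosines on triangle WZB: WB² = 6² + 6² − 2·6·6·cos(150°) = 134.35, so WB ≈ 11.59.
Step 2: By the inverse law of cosines on triangle BWZ: cos(∠BWZ) = (11.59² + 6² − 6²) / (2·11.59·6) = 134.35/139.09 = 0.9659, so ∠BWZ = 15°.

Therefore, the measure of angle ∠BWZ = 15°.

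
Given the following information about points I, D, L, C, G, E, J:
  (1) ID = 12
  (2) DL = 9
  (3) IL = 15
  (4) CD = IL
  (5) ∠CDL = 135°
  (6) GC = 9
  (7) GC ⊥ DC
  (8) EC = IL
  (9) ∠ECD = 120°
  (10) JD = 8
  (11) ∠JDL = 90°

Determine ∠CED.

From the given relations: EC = IL = 15; CD = IL = 15.
Step 1: By the law of cosines on triangle ECD: ED² = 15² + 15² − 2·15·15·cos(120°) = 675, so ED = 15·√3.
Step 2: By the inverse law of cosines on triangle CED: cos(∠CED) = (15² + (15·√3)² − 15²) / (2·15·15·√3) = 675/779.42 = 0.866, so ∠CED = 30°.

Therefore, the measure of angle ∠CED = 30°.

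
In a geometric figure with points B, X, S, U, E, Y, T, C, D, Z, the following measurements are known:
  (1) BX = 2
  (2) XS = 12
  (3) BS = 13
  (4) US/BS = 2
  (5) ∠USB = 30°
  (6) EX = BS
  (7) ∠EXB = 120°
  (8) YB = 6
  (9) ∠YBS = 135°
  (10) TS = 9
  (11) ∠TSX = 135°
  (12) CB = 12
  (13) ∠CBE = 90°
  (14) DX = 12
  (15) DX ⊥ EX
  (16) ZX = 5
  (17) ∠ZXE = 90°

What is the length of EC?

From the given relations: EX = BS = 13.
Step 1: By the law of cosines on triangle BXE: BE² = 2² + 13² − 2·2·13·cos(120°) = 199, so BE = √199.
Step 2: By the law of cosines on triangle EBC: EC² = √199² + 12² − 2·√199·12·cos(90°) = 343, so EC = 7·√7.

Therefore, the length of EC = 7·√7.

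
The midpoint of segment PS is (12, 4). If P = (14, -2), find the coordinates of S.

Using the midpoint formula: M = ((x1 + x2)/2, (y1 + y2)/2)
We know M = (12, 4) and P = (14, -2)
For x: 12 = (14 + x2)/2, so x2 = 2*12 - 14 = 10
For y: 4 = (-2 + y2)/2, so y2 = 2*4 - -2 = 10
S = (10, 10)

(10, 10)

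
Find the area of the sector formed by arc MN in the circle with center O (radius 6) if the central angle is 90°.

Sector area = πr² × θ/360
= π × 6² × 1/4
= π × 36 × 1/4
= 9*pi

9*pi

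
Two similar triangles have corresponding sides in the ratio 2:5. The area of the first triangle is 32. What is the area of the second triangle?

Area ratio = (2/5)^2 = 4/25. Area of the second triangle = 32 * 25/4 = 200.

200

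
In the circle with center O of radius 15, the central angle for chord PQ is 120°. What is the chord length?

Chord = 2(15) sin(60°) = 15*sqrt(3)

15*sqrt(3)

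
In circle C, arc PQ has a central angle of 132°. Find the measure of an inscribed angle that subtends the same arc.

An inscribed angle intercepts an arc from a point on the circle, while the central angle intercepts the same arc from the center.
The inscribed angle is always half the central angle: 132° / 2 = 66°.

66°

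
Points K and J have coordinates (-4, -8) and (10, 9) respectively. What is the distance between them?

d = sqrt((10 - -4)^2 + (9 - -8)^2)
d = sqrt(14^2 + 17^2)
d = sqrt(196 + 289)
d = sqrt(485)

sqrt(485)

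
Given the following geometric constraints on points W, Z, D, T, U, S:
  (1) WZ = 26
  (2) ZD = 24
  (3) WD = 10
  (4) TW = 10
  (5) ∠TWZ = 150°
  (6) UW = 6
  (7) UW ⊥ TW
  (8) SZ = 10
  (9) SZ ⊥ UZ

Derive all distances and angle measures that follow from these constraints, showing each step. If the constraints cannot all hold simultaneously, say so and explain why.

The constraints are consistent.

Step 1: From ZW = 26, WT = 10, and ∠ZWT = 150°, by the law of cosines:
  ZT² = ZW² + WT² - 2·ZW·WT·cos(150°) = 676 + 100 + 450.3 = 1226
  ZT ≈ 35.02

Step 2: From TW = 10, WU = 6, and ∠TWU = 90°, by the law of cosines:
  TU² = TW² + WU² - 2·TW·WU·cos(90°) = 100 + 36 - 0 = 136
  TU = 2·√34

Step 3: From WD = 10, WZ = 26, DZ = 24, by the inverse law of cosines:
  cos(∠DWZ) = (WD² + WZ² - DZ²) / (2·WD·WZ)
  ∠DWZ = 67.38°

Step 4: From ZD = 24, ZW = 26, DW = 10, by the inverse law of cosines:
  cos(∠DZW) = (ZD² + ZW² - DW²) / (2·ZD·ZW)
  ∠DZW = 22.62°

Step 5: From DW = 10, DZ = 24, WZ = 26, by the inverse law of cosines:
  cos(∠WDZ) = (DW² + DZ² - WZ²) / (2·DW·DZ)
  ∠WDZ = 90°

Step 6: From ZT = 35.02, ZW = 26, TW = 10, by the inverse law of cosines:
  cos(∠TZW) = (ZT² + ZW² - TW²) / (2·ZT·ZW)
  ∠TZW = 8.21°

Step 7: From TU = 2·√34, TW = 10, UW = 6, by the inverse law of cosines:
  cos(∠UTW) = (TU² + TW² - UW²) / (2·TU·TW)
  ∠UTW = 30.96°

Step 8: From TW = 10, TZ = 35.02, WZ = 26, by the inverse law of cosines:
  cos(∠WTZ) = (TW² + TZ² - WZ²) / (2·TW·TZ)
  ∠WTZ = 21.79°

Step 9: From UT = 2·√34, UW = 6, TW = 10, by the inverse law of cosines:
  cos(∠TUW) = (UT² + UW² - TW²) / (2·UT·UW)
  ∠TUW = 59.04°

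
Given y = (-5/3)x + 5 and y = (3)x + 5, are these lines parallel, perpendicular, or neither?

Slope of line 1: m1 = -5/3
Slope of line 2: m2 = 3
m1 != m2 and m1*m2 = -5 != -1. Neither.

Neither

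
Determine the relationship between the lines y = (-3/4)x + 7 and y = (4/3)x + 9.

Slope of line 1: m1 = -3/4
Slope of line 2: m2 = 4/3
Two lines are perpendicular when the product of their slopes is -1 (negative reciprocals).
m1 * m2 = (-3/4) * (4/3) = -1, confirming perpendicularity.

Perpendicular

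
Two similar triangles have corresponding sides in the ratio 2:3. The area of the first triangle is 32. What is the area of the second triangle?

Area ratio = (2/3)^2 = 4/9. Area of the second triangle = 32 * 9/4 = 72.

72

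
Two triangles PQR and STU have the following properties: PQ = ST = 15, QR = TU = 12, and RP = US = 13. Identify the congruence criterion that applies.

The given information provides:
PQ = ST = 15, QR = TU = 12, and RP = US = 13
This matches the SSS congruence theorem.
All three pairs of corresponding sides are equal (Side-Side-Side).

SSS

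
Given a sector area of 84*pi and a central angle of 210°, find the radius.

r² = 360 × 84*pi / (π × 210) = 144, so r = 12.

12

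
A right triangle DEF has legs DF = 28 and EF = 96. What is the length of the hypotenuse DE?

In a right triangle, the square of the hypotenuse equals the sum of the squares of the two legs.
The legs are 28 and 96, so the hypotenuse = sqrt(784 + 9216) = sqrt(10000) = 100.

100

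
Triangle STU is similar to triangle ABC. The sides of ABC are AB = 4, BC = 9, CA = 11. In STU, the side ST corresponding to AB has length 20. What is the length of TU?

k = 20/4 = 5. TU = 5 * 9 = 45.

45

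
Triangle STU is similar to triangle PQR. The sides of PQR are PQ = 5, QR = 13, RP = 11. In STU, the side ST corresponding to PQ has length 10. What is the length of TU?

k = 10/5 = 2. TU = 2 * 13 = 26.

26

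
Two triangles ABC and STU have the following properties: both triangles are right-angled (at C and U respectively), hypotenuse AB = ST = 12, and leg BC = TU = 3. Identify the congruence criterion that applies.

The given information provides:
both triangles are right-angled (at C and U respectively), hypotenuse AB = ST = 12, and leg BC = TU = 3
This matches the HL congruence theorem.
The hypotenuse and one leg of two right triangles are equal (Hypotenuse-Leg).

HL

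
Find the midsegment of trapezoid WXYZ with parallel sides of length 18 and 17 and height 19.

The midsegment of a trapezoid = (base1 + base2) / 2
midsegment = (18 + 17) / 2
midsegment = 35 / 2
midsegment = 35/2

35/2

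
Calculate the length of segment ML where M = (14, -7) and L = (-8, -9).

d = sqrt((-8 - 14)^2 + (-9 - -7)^2)
d = sqrt(-22^2 + -2^2)
d = sqrt(484 + 4)
d = sqrt(488) = 2*sqrt(122)

2*sqrt(122)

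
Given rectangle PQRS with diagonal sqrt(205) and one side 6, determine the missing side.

Using the Pythagorean theorem: d^2 = a^2 + b^2
b^2 = d^2 - a^2
b^2 = 205 - 36
b^2 = 169
b = sqrt(169) = 13

13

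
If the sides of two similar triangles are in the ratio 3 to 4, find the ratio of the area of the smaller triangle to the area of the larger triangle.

Area ratio = (side ratio)^2 = (3/4)^2 = 9:16.

9:16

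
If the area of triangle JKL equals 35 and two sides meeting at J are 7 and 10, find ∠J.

Area = (1/2) * a * b * sin(C)
sin(C) = 2 * Area / (a * b)
sin(C) = 2 * 35 / (7 * 10)
sin(C) = 1
C = arcsin(1) = 90°

90°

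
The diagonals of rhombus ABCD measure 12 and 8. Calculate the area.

Area = (12 * 8) / 2 = 96 / 2 = 48

48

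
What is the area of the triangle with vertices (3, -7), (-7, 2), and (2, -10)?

Shoelace: Area = (1/2)|3(2--10) + -7(-10--7) + 2(-7-2)| = (1/2)(39) = 39/2

39/2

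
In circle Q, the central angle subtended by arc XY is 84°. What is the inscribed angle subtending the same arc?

Inscribed angle = 84° / 2 = 42° (inscribed angle theorem).

42°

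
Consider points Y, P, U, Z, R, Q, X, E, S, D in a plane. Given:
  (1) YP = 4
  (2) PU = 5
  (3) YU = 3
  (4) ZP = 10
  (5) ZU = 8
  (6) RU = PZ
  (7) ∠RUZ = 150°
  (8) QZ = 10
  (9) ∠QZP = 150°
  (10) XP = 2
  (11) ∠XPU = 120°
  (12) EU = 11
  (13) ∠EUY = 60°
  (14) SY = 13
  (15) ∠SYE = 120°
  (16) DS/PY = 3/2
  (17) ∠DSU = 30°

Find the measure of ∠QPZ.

Step 1: By the law of cosines on triangle PZQ: PQ² = 10² + 10² − 2·10·10·cos(150°) = 373.21, so PQ ≈ 19.32.
Step 2: By the inverse law of cosines on triangle QPZ: cos(∠QPZ) = (19.32² + 10² − 10²) / (2·19.32·10) = 373.21/386.37 = 0.9659, so ∠QPZ = 15°.

Therefore, the measure of angle ∠QPZ = 15°.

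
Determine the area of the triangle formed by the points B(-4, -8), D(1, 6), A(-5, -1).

Using the Shoelace formula for a triangle:
Area = (1/2)|x0(y1 - y2) + x1(y2 - y0) + x2(y0 - y1)|
Area = (1/2)|-4(6 - -1) + 1(-1 - -8) + -5(-8 - 6)|
Area = (1/2)|-28 + 7 + 70|
Area = (1/2)|49|
Area = (1/2)(49)
Area = 49/2

49/2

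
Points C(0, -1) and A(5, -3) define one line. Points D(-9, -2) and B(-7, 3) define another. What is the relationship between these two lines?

Slope of line 1: m1 = (-3 - -1)/(5 - 0) = -2/5 = -2/5
Slope of line 2: m2 = (3 - -2)/(-7 - -9) = 5/2 = 5/2
m1 * m2 = -1, so perpendicular.

Perpendicular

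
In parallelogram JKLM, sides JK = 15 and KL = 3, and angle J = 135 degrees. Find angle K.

Opposite sides of a parallelogram are parallel, so consecutive angles form co-interior angles on a transversal.
Co-interior angles sum to 180°, giving angle K = 180 - 135 = 45 degrees.

45 degrees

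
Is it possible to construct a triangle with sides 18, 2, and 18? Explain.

For three segments to close into a triangle, no single side can be as long as the other two combined.
The longest side is 18, and 2 + 18 = 20 > 18.
A triangle can be formed.

Yes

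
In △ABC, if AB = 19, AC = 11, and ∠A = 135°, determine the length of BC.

Law of cosines: BC^2 = 19^2 + 11^2 - 2(19)(11)cos(135°) = 209*sqrt(2) + 482, so BC = sqrt(209*sqrt(2) + 482).

sqrt(209*sqrt(2) + 482)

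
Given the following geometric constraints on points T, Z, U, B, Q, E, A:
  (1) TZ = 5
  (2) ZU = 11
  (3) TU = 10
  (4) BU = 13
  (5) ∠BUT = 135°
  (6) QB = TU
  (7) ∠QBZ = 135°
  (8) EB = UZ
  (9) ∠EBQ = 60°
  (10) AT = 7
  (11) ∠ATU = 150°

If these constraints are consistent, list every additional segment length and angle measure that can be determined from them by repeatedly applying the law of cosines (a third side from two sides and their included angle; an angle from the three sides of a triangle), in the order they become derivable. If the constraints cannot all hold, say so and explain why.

The constraints are consistent. Derivable facts, in order:
After 1 step:
- QE = √111
- TB ≈ 21.28
- UA ≈ 16.44
- ∠TUZ = 27.01°
- ∠TZU = 65.28°
- ∠UTZ = 87.71°
After 2 steps:
- ∠AUT = 12.29°
- ∠BEQ = 55.28°
- ∠BQE = 64.72°
- ∠BTU = 25.59°
- ∠TAU = 17.71°
- ∠TBU = 19.41°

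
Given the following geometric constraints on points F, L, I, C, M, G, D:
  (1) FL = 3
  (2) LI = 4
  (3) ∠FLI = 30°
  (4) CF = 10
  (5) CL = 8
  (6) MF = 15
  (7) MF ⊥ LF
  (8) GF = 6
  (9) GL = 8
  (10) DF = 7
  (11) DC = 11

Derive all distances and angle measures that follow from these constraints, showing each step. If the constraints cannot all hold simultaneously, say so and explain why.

The constraints are consistent.

Step 1: From FL = 3, LI = 4, and ∠FLI = 30°, by the law of cosines:
  FI² = FL² + LI² - 2·FL·LI·cos(30°) = 9 + 16 - 20.78 = 4.215
  FI ≈ 2.05

Step 2: From LF = 3, FM = 15, and ∠LFM = 90°, by the law of cosines:
  LM² = LF² + FM² - 2·LF·FM·cos(90°) = 9 + 225 - 0 = 234
  LM = 3·√26

Step 3: From FC = 10, FD = 7, CD = 11, by the inverse law of cosines:
  cos(∠CFD) = (FC² + FD² - CD²) / (2·FC·FD)
  ∠CFD = 78.46°

Step 4: From FC = 10, FL = 3, CL = 8, by the inverse law of cosines:
  cos(∠CFL) = (FC² + FL² - CL²) / (2·FC·FL)
  ∠CFL = 41.41°

Step 5: From FG = 6, FL = 3, GL = 8, by the inverse law of cosines:
  cos(∠GFL) = (FG² + FL² - GL²) / (2·FG·FL)
  ∠GFL = 121.86°

Step 6: From LC = 8, LF = 3, CF = 10, by the inverse law of cosines:
  cos(∠CLF) = (LC² + LF² - CF²) / (2·LC·LF)
  ∠CLF = 124.23°

Step 7: From LF = 3, LG = 8, FG = 6, by the inverse law of cosines:
  cos(∠FLG) = (LF² + LG² - FG²) / (2·LF·LG)
  ∠FLG = 39.57°

Step 8: From CD = 11, CF = 10, DF = 7, by the inverse law of cosines:
  cos(∠DCF) = (CD² + CF² - DF²) / (2·CD·CF)
  ∠DCF = 38.57°

Step 9: From CF = 10, CL = 8, FL = 3, by the inverse law of cosines:
  cos(∠FCL) = (CF² + CL² - FL²) / (2·CF·CL)
  ∠FCL = 14.36°

Step 10: From GF = 6, GL = 8, FL = 3, by the inverse law of cosines:
  cos(∠FGL) = (GF² + GL² - FL²) / (2·GF·GL)
  ∠FGL = 18.57°

Step 11: From DC = 11, DF = 7, CF = 10, by the inverse law of cosines:
  cos(∠CDF) = (DC² + DF² - CF²) / (2·DC·DF)
  ∠CDF = 62.96°

Step 12: From FI = 2.05, FL = 3, IL = 4, by the inverse law of cosines:
  cos(∠IFL) = (FI² + FL² - IL²) / (2·FI·FL)
  ∠IFL = 103.06°

Step 13: From LF = 3, LM = 3·√26, FM = 15, by the inverse law of cosines:
  cos(∠FLM) = (LF² + LM² - FM²) / (2·LF·LM)
  ∠FLM = 78.69°

Step 14: From IF = 2.05, IL = 4, FL = 3, by the inverse law of cosines:
  cos(∠FIL) = (IF² + IL² - FL²) / (2·IF·IL)
  ∠FIL = 46.94°

Step 15: From MF = 15, ML = 3·√26, FL = 3, by the inverse law of cosines:
  cos(∠FML) = (MF² + ML² - FL²) / (2·MF·ML)
  ∠FML = 11.31°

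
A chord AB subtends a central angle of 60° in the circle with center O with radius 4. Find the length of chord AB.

Drop a perpendicular from the center to the chord, bisecting both the chord and the central angle.
Each half-chord = r sin(θ/2) = 4 sin(30°).
The full chord = 2 × 4 × sin(30°) = 4.

4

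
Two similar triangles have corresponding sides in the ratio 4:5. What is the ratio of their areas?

Area scales with the square of linear dimensions. If every length is multiplied by 4/5, then the area is multiplied by (4/5)^2 = 16/25.
The area ratio is 16:25.

16:25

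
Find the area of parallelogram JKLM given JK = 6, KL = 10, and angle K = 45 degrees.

Area = 6 * 10 * sin(45°) = 60 * sqrt(2)/2 = 30*sqrt(2)

30*sqrt(2)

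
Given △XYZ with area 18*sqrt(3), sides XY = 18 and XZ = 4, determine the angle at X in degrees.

sin(C) = 2 * 18*sqrt(3) / (18 * 4) = sqrt(3)/2, so C = arcsin(sqrt(3)/2) = 60°.
Since sin(180° - C) = sin(C), the obtuse angle 120° gives the same area, so C = 60° or C = 120°.

60° or 120°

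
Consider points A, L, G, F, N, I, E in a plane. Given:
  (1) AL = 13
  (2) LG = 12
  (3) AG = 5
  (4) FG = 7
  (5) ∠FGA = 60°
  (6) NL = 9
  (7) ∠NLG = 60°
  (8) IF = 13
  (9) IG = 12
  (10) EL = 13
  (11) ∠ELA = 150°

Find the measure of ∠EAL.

Step 1: By the law of cosines on triangle ALE: AE² = 13² + 13² − 2·13·13·cos(150°) = 630.72, so AE ≈ 25.11.
Step 2: By the inverse law of cosines on triangle EAL: cos(∠EAL) = (25.11² + 13² − 13²) / (2·25.11·13) = 630.72/652.97 = 0.9659, so ∠EAL = 15°.

Therefore, the measure of angle ∠EAL = 15°.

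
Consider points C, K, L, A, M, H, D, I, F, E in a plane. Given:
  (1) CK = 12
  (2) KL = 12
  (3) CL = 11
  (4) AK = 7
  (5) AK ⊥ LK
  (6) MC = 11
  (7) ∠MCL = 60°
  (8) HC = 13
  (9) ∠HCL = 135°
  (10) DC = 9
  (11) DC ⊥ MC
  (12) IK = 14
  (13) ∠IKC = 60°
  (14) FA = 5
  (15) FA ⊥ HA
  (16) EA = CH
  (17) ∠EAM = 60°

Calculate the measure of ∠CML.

Step 1: By the law of cosines on triangle MCL: ML² = 11² + 11² − 2·11·11·cos(60°) = 121, so ML = 11.
Step 2: By the inverse law of cosines on triangle CML: cos(∠CML) = (11² + 11² − 11²) / (2·11·11) = 121/242 = 0.5, so ∠CML = 60°.

Therefore, the measure of angle ∠CML = 60°.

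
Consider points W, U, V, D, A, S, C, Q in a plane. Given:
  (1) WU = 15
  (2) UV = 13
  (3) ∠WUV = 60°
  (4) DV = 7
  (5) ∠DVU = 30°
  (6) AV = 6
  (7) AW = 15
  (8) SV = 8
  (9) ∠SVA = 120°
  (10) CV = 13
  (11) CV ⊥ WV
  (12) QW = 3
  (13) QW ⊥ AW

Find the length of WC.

Step 1: By the law of cosines on triangle VUW: VW² = 13² + 15² − 2·13·15·cos(60°) = 199, so VW = √199.
Step 2: By the law of cosines on triangle WVC: WC² = √199² + 13² − 2·√199·13·cos(90°) = 368, so WC = 4·√23.

Therefore, the length of WC = 4·√23.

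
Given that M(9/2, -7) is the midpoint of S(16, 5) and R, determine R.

Using the midpoint formula: M = ((x1 + x2)/2, (y1 + y2)/2)
We know M = (9/2, -7) and S = (16, 5)
For x: 9/2 = (16 + x2)/2, so x2 = 2*9/2 - 16 = -7
For y: -7 = (5 + y2)/2, so y2 = 2*-7 - 5 = -19
R = (-7, -19)

(-7, -19)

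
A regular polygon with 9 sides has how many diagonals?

Total line segments between 9 vertices = C(9,2) = 36.
Subtract the 9 sides: 36 - 9 = 27 diagonals.

27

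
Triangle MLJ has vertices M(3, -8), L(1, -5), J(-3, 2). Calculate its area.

Shoelace: Area = (1/2)|3(-5-2) + 1(2--8) + -3(-8--5)| = (1/2)(2) = 1

1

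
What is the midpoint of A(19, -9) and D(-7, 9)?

The midpoint is the point halfway along the segment.
Move half the horizontal distance: 19 + (-7 - 19)/2 = 19 + -26/2 = 6
Move half the vertical distance: -9 + (9 - -9)/2 = -9 + 18/2 = 0
Midpoint = (6, 0)

(6, 0)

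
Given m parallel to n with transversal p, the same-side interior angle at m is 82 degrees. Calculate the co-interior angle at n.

Co-interior angles (same-side interior) formed by parallel lines and a transversal are supplementary (sum to 180 degrees).
The given angle is 82 degrees.
The co-interior angle = 180 - 82 = 98 degrees.

98 degrees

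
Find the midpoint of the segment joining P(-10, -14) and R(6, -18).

The midpoint is the point halfway along the segment.
Move half the horizontal distance: -10 + (6 - -10)/2 = -10 + 16/2 = -2
Move half the vertical distance: -14 + (-18 - -14)/2 = -14 + -4/2 = -16
Midpoint = (-2, -16)

(-2, -16)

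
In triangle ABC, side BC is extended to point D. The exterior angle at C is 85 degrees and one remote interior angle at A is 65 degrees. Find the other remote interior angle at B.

By the exterior angle theorem: exterior angle = sum of remote interior angles.
85 = 65 + angle B
angle B = 85 - 65 = 20 degrees

20 degrees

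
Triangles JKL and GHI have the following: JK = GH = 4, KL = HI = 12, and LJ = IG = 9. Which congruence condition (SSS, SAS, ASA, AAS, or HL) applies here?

The given information matches SSS: All three pairs of corresponding sides are equal (Side-Side-Side).

SSS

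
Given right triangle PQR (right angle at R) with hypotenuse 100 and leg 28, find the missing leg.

By the Pythagorean theorem: QR^2 = PQ^2 - PR^2
QR^2 = 100^2 - 28^2 = 10000 - 784 = 9216
QR = sqrt(9216) = 96

96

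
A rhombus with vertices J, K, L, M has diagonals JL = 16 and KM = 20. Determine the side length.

In a rhombus, the diagonals bisect each other perpendicularly, creating four congruent right triangles.
Each triangle has legs 8 (half of 16) and 10 (half of 20).
The hypotenuse of each right triangle is a side of the rhombus:
side = sqrt(8^2 + 10^2) = sqrt(164) = 2*sqrt(41)

2*sqrt(41)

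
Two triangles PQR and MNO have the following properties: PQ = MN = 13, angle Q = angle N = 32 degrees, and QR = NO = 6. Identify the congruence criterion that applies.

Consider the given information: PQ = MN = 13, angle Q = angle N = 32 degrees, and QR = NO = 6
This is not SSS or AAS: SSS requires all three pairs of sides, but we don't have that. AAS requires two angles and a non-included side.
The correct criterion is SAS. Two pairs of corresponding sides and the included angle are equal (Side-Angle-Side).

SAS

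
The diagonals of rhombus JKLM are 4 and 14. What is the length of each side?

The diagonals of a rhombus bisect each other at right angles.
Half-diagonals: 4/2 = 2 and 14/2 = 7
side = sqrt(2^2 + 7^2)
side = sqrt(4 + 49)
side = sqrt(53)

sqrt(53)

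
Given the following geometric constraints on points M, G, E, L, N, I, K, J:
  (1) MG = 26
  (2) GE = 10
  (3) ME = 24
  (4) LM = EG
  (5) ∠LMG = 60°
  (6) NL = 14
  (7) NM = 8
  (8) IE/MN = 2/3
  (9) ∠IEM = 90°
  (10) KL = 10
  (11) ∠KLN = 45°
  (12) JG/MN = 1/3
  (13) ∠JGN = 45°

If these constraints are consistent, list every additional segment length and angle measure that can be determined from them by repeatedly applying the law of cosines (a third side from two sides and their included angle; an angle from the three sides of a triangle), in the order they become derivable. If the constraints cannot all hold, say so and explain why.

The constraints are consistent. Derivable facts, in order:
After 1 step:
- GL = 2·√129
- MI ≈ 24.59
- NK ≈ 9.9
- ∠EGM = 67.38°
- ∠EMG = 22.62°
- ∠GEM = 90°
- ∠LMN = 101.54°
- ∠LNM = 44.42°
- ∠MLN = 34.05°
After 2 steps:
- ∠EIM = 77.47°
- ∠EMI = 12.53°
- ∠GLM = 97.59°
- ∠KNL = 45.58°
- ∠LGM = 22.41°
- ∠LKN = 89.42°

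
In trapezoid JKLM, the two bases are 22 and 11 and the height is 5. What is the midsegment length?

midsegment = (22 + 11) / 2 = 33 / 2 = 33/2

33/2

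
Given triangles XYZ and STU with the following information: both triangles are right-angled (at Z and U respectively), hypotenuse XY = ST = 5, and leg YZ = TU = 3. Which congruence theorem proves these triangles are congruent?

The given information matches HL: The hypotenuse and one leg of two right triangles are equal (Hypotenuse-Leg).

HL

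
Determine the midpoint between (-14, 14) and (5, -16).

The midpoint is the average of the coordinates:
x: (-14 + 5)/2 = -9/2
y: (14 + -16)/2 = -1
Midpoint = (-9/2, -1)

(-9/2, -1)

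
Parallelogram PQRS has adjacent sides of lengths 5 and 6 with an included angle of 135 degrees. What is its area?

Area = a * b * sin(theta)
Area = 5 * 6 * sin(135 degrees)
Area = 30 * sqrt(2)/2
Area = 15*sqrt(2)

15*sqrt(2)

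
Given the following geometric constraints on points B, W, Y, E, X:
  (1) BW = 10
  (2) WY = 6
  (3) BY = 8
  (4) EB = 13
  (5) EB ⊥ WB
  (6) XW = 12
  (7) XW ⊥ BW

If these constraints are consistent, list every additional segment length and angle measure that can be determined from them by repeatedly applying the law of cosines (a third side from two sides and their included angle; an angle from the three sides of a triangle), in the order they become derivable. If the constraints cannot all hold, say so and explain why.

The constraints are consistent. Derivable facts, in order:
After 1 step:
- BX = 2·√61
- WE ≈ 16.4
- ∠BWY = 53.13°
- ∠BYW = 90°
- ∠WBY = 36.87°
After 2 steps:
- ∠BEW = 37.57°
- ∠BWE = 52.43°
- ∠BXW = 39.81°
- ∠WBX = 50.19°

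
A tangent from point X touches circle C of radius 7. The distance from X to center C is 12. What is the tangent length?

The tangent, radius, and line from the external point to the center form a right triangle.
The right angle is where the tangent meets the radius.
By the Pythagorean theorem: tangent² + 7² = 12²
tangent² = 144 - 49 = 95
tangent = sqrt(95)

sqrt(95)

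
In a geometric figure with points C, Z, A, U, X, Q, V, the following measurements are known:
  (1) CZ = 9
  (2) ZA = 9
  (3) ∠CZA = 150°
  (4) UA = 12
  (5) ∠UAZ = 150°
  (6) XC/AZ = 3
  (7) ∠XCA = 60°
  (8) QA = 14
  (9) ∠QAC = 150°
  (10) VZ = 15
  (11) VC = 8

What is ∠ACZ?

Step 1: By the law of cosines on triangle CZA: CA² = 9² + 9² − 2·9·9·cos(150°) = 302.3, so CA ≈ 17.39.
Step 2: By the inverse law of cosines on triangle ACZ: cos(∠ACZ) = (17.39² + 9² − 9²) / (2·17.39·9) = 302.3/312.96 = 0.9659, so ∠ACZ = 15°.

Therefore, the measure of angle ∠ACZ = 15°.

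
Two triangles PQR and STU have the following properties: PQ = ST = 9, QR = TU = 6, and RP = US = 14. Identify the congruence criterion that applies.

The given information matches SSS: All three pairs of corresponding sides are equal (Side-Side-Side).

SSS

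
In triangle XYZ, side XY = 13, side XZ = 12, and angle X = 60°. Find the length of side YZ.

Law of cosines: YZ^2 = 13^2 + 12^2 - 2(13)(12)cos(60°) = 157, so YZ = sqrt(157).

sqrt(157)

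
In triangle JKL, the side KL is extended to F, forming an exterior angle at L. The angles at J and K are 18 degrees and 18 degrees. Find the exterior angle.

Exterior angle = 18 + 18 = 36 degrees (exterior angle theorem).

36 degrees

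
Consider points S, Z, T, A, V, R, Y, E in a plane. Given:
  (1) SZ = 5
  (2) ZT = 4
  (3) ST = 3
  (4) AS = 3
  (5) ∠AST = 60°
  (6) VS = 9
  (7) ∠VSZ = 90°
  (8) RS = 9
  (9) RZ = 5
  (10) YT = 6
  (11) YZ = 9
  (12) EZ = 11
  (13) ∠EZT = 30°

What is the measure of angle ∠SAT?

Step 1: By the law of cosines on triangle AST: AT² = 3² + 3² − 2·3·3·cos(60°) = 9, so AT = 3.
Step 2: By the inverse law of cosines on triangle SAT: cos(∠SAT) = (3² + 3² − 3²) / (2·3·3) = 9/18 = 0.5, so ∠SAT = 60°.

Therefore, the measure of angle ∠SAT = 60°.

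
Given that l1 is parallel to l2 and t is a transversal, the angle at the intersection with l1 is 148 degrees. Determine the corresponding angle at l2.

Corresponding angles are equal: 148 degrees.

148 degrees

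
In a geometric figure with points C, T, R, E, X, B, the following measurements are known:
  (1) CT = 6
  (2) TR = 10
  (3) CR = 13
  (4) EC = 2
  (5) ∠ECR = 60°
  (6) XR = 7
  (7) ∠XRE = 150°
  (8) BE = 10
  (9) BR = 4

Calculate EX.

Step 1: By the law of cosines on triangle ECR: ER² = 2² + 13² − 2·2·13·cos(60°) = 147, so ER = 7·√3.
Step 2: By the law of cosines on triangle ERX: EX² = (7·√3)² + 7² − 2·7·√3·7·cos(150°) = 343, so EX = 7·√7.

Therefore, the length of EX = 7·√7.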